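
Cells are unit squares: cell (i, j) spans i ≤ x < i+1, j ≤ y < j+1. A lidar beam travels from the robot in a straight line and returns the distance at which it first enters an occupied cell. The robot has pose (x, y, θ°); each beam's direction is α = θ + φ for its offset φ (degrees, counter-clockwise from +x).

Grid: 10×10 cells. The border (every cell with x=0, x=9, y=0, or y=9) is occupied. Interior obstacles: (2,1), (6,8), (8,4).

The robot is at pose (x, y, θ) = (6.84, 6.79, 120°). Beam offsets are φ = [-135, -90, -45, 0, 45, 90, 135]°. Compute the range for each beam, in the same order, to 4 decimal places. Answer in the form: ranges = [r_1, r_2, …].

beam 1: φ=-135°, α=345°
  direction (0.9659, -0.2588); cell (6,6); t to first gridline: x 0.1656, y 3.0523 (then +1.0353 / +3.8637)
    (7,6) via x @ 0.1656
    (8,6) via x @ 1.2009
    (9,6) via x @ 2.2362  # hit
  → r_1 = 2.2362
beam 2: φ=-90°, α=30°
  direction (0.8660, 0.5000); cell (6,6); t to first gridline: x 0.1848, y 0.4200 (then +1.1547 / +2.0000)
    (7,6) via x @ 0.1848
    (7,7) via y @ 0.4200
    (8,7) via x @ 1.3395
    (8,8) via y @ 2.4200
    (9,8) via x @ 2.4942  # hit
  → r_2 = 2.4942
beam 3: φ=-45°, α=75°
  direction (0.2588, 0.9659); cell (6,6); t to first gridline: x 0.6182, y 0.2174 (then +3.8637 / +1.0353)
    (6,7) via y @ 0.2174
    (7,7) via x @ 0.6182
    (7,8) via y @ 1.2527
    (7,9) via y @ 2.2880  # hit
  → r_3 = 2.2880
beam 4: φ=0°, α=120°
  direction (-0.5000, 0.8660); cell (6,6); t to first gridline: x 1.6800, y 0.2425 (then +2.0000 / +1.1547)
    (6,7) via y @ 0.2425
    (6,8) via y @ 1.3972  # hit
  → r_4 = 1.3972
beam 5: φ=45°, α=165°
  direction (-0.9659, 0.2588); cell (6,6); t to first gridline: x 0.8696, y 0.8114 (then +1.0353 / +3.8637)
    (6,7) via y @ 0.8114
    (5,7) via x @ 0.8696
    (4,7) via x @ 1.9049
    (3,7) via x @ 2.9402
    (2,7) via x @ 3.9755
    (2,8) via y @ 4.6751
    (1,8) via x @ 5.0107
    (0,8) via x @ 6.0460  # hit
  → r_5 = 6.0460
beam 6: φ=90°, α=210°
  direction (-0.8660, -0.5000); cell (6,6); t to first gridline: x 0.9699, y 1.5800 (then +1.1547 / +2.0000)
    (5,6) via x @ 0.9699
    (5,5) via y @ 1.5800
    (4,5) via x @ 2.1246
    (3,5) via x @ 3.2793
    (3,4) via y @ 3.5800
    (2,4) via x @ 4.4341
    (2,3) via y @ 5.5800
    (1,3) via x @ 5.5888
    (0,3) via x @ 6.7435  # hit
  → r_6 = 6.7435
beam 7: φ=135°, α=255°
  direction (-0.2588, -0.9659); cell (6,6); t to first gridline: x 3.2455, y 0.8179 (then +3.8637 / +1.0353)
    (6,5) via y @ 0.8179
    (6,4) via y @ 1.8531
    (6,3) via y @ 2.8884
    (5,3) via x @ 3.2455
    (5,2) via y @ 3.9237
    (5,1) via y @ 4.9590
    (5,0) via y @ 5.9942  # hit
  → r_7 = 5.9942

ranges = [2.2362, 2.4942, 2.2880, 1.3972, 6.0460, 6.7435, 5.9942]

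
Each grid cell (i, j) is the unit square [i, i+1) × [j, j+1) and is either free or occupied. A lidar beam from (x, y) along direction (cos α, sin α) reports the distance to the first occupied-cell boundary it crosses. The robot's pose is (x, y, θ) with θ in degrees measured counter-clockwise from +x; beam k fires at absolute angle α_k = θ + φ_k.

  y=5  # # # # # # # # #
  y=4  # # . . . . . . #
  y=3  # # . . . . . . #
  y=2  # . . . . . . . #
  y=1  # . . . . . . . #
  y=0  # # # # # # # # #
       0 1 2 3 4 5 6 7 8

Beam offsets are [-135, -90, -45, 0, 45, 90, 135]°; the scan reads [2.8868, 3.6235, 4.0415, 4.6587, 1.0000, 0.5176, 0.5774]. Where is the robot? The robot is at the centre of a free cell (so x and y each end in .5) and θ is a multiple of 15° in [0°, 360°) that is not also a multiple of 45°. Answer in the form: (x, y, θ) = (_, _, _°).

(x, y, θ) = (5.5, 1.5, 165°)

Enumerate (i+0.5, j+0.5, θ) over the 26 free cells and 16 admissible headings. For each, cast all 7 beams and compare to the given ranges.
  (1.5, 2.5, 195°): beam 1 = 0.5774 ≠ 2.8868 ✗
  (4.5, 3.5, 120°): beam 1 = 3.6235 ≠ 2.8868 ✗
  (7.5, 2.5, 255°): beam 2 = 5.6940 ≠ 3.6235 ✗
  (7.5, 4.5, 345°): beam 1 = 7.0000 ≠ 2.8868 ✗
  (2.5, 4.5, 330°): beam 1 = 0.5176 ≠ 2.8868 ✗
  …
  (5.5, 1.5, 165°): r_1=2.8868, r_2=3.6235, r_3=4.0415, r_4=4.6587, r_5=1.0000, r_6=0.5176, r_7=0.5774 — all match ✓
Only this pose fits every beam.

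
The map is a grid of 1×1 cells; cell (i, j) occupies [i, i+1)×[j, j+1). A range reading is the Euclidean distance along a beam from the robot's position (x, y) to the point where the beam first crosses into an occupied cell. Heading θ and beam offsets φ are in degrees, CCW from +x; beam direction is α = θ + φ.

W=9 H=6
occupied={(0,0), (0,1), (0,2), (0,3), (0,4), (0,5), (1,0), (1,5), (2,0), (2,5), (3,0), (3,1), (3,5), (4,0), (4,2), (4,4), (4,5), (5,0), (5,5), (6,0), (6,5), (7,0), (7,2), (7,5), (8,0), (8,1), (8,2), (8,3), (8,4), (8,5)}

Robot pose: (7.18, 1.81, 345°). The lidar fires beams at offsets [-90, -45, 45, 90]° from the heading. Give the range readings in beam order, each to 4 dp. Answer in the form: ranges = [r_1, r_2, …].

ranges = [0.8386, 0.9353, 0.3800, 0.1967]

beam 1: φ=-90°, α=255°
  dir = (cos 255°, sin 255°) = (-0.2588, -0.9659); from cell (7,1)
  next x-line at t=0.6955, next y-line at t=0.8386; Δt_x=3.8637, Δt_y=1.0353
    x: enter (6,1) at t=0.6955
    y: enter (6,0) at t=0.8386 ← occupied
  → r_1 = 0.8386
beam 2: φ=-45°, α=300°
  dir = (cos 300°, sin 300°) = (0.5000, -0.8660); from cell (7,1)
  next x-line at t=1.6400, next y-line at t=0.9353; Δt_x=2.0000, Δt_y=1.1547
    y: enter (7,0) at t=0.9353 ← occupied
  → r_2 = 0.9353
beam 3: φ=45°, α=30°
  dir = (cos 30°, sin 30°) = (0.8660, 0.5000); from cell (7,1)
  next x-line at t=0.9469, next y-line at t=0.3800; Δt_x=1.1547, Δt_y=2.0000
    y: enter (7,2) at t=0.3800 ← occupied
  → r_3 = 0.3800
beam 4: φ=90°, α=75°
  dir = (cos 75°, sin 75°) = (0.2588, 0.9659); from cell (7,1)
  next x-line at t=3.1682, next y-line at t=0.1967; Δt_x=3.8637, Δt_y=1.0353
    y: enter (7,2) at t=0.1967 ← occupied
  → r_4 = 0.1967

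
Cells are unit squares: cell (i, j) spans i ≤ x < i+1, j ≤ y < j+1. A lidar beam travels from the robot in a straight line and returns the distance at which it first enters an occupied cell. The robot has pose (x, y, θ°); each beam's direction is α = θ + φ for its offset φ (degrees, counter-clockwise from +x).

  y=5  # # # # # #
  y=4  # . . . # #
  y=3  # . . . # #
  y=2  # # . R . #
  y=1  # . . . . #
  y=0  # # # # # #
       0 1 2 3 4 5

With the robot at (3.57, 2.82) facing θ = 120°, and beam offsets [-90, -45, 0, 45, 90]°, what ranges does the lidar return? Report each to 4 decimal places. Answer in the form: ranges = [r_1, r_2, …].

beam 1: φ=-90°, α=30°
  cosα=0.8660 sinα=0.5000 | (3,2) | tMaxX 0.4965 tMaxY 0.3600 | tΔX 1.1547 tΔY 2.0000
    t=0.3600 [y] (3,3)
    t=0.4965 [x] (4,3) — stop
  → r_1 = 0.4965
beam 2: φ=-45°, α=75°
  cosα=0.2588 sinα=0.9659 | (3,2) | tMaxX 1.6614 tMaxY 0.1863 | tΔX 3.8637 tΔY 1.0353
    t=0.1863 [y] (3,3)
    t=1.2216 [y] (3,4)
    t=1.6614 [x] (4,4) — stop
  → r_2 = 1.6614
beam 3: φ=0°, α=120°
  cosα=-0.5000 sinα=0.8660 | (3,2) | tMaxX 1.1400 tMaxY 0.2078 | tΔX 2.0000 tΔY 1.1547
    t=0.2078 [y] (3,3)
    t=1.1400 [x] (2,3)
    t=1.3625 [y] (2,4)
    t=2.5172 [y] (2,5) — stop
  → r_3 = 2.5172
beam 4: φ=45°, α=165°
  cosα=-0.9659 sinα=0.2588 | (3,2) | tMaxX 0.5901 tMaxY 0.6955 | tΔX 1.0353 tΔY 3.8637
    t=0.5901 [x] (2,2)
    t=0.6955 [y] (2,3)
    t=1.6254 [x] (1,3)
    t=2.6607 [x] (0,3) — stop
  → r_4 = 2.6607
beam 5: φ=90°, α=210°
  cosα=-0.8660 sinα=-0.5000 | (3,2) | tMaxX 0.6582 tMaxY 1.6400 | tΔX 1.1547 tΔY 2.0000
    t=0.6582 [x] (2,2)
    t=1.6400 [y] (2,1)
    t=1.8129 [x] (1,1)
    t=2.9676 [x] (0,1) — stop
  → r_5 = 2.9676

ranges = [0.4965, 1.6614, 2.5172, 2.6607, 2.9676]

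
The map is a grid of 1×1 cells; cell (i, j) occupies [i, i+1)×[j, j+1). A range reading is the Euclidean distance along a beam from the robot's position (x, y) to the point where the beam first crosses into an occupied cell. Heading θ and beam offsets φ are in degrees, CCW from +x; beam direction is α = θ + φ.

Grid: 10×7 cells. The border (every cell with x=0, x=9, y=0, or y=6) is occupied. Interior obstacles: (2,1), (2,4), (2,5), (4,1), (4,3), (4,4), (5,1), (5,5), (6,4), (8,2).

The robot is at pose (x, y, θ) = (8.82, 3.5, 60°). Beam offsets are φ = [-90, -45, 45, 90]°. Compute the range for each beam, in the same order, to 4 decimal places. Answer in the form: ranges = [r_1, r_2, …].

ranges = [0.2078, 0.1863, 2.5882, 2.1016]

beam 1: φ=-90°, α=330°
  d=(0.8660,-0.5000)  start (8,3)  tX=0.2078 tY=1.0000  stride 1/|dx|=1.1547 1/|dy|=2.0000
    cross x-line → (9,3), t=0.2078 (wall)
  → r_1 = 0.2078
beam 2: φ=-45°, α=15°
  d=(0.9659,0.2588)  start (8,3)  tX=0.1863 tY=1.9319  stride 1/|dx|=1.0353 1/|dy|=3.8637
    cross x-line → (9,3), t=0.1863 (wall)
  → r_2 = 0.1863
beam 3: φ=45°, α=105°
  d=(-0.2588,0.9659)  start (8,3)  tX=3.1682 tY=0.5176  stride 1/|dx|=3.8637 1/|dy|=1.0353
    cross y-line → (8,4), t=0.5176
    cross y-line → (8,5), t=1.5529
    cross y-line → (8,6), t=2.5882 (wall)
  → r_3 = 2.5882
beam 4: φ=90°, α=150°
  d=(-0.8660,0.5000)  start (8,3)  tX=0.9469 tY=1.0000  stride 1/|dx|=1.1547 1/|dy|=2.0000
    cross x-line → (7,3), t=0.9469
    cross y-line → (7,4), t=1.0000
    cross x-line → (6,4), t=2.1016 (wall)
  → r_4 = 2.1016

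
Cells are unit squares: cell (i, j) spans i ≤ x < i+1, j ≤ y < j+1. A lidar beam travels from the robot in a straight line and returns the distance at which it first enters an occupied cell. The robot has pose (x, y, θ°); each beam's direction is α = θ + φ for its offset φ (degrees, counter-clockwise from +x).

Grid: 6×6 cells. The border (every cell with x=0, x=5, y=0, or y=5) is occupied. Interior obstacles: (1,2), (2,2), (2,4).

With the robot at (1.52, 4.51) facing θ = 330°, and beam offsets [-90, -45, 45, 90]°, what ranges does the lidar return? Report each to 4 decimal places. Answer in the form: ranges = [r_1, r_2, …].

ranges = [1.0400, 1.5633, 0.4969, 0.5658]

beam 1: φ=-90°, α=240°
  dir = (cos 240°, sin 240°) = (-0.5000, -0.8660); from cell (1,4)
  next x-line at t=1.0400, next y-line at t=0.5889; Δt_x=2.0000, Δt_y=1.1547
    y: enter (1,3) at t=0.5889
    x: enter (0,3) at t=1.0400 ← occupied
  → r_1 = 1.0400
beam 2: φ=-45°, α=285°
  dir = (cos 285°, sin 285°) = (0.2588, -0.9659); from cell (1,4)
  next x-line at t=1.8546, next y-line at t=0.5280; Δt_x=3.8637, Δt_y=1.0353
    y: enter (1,3) at t=0.5280
    y: enter (1,2) at t=1.5633 ← occupied
  → r_2 = 1.5633
beam 3: φ=45°, α=15°
  dir = (cos 15°, sin 15°) = (0.9659, 0.2588); from cell (1,4)
  next x-line at t=0.4969, next y-line at t=1.8932; Δt_x=1.0353, Δt_y=3.8637
    x: enter (2,4) at t=0.4969 ← occupied
  → r_3 = 0.4969
beam 4: φ=90°, α=60°
  dir = (cos 60°, sin 60°) = (0.5000, 0.8660); from cell (1,4)
  next x-line at t=0.9600, next y-line at t=0.5658; Δt_x=2.0000, Δt_y=1.1547
    y: enter (1,5) at t=0.5658 ← occupied
  → r_4 = 0.5658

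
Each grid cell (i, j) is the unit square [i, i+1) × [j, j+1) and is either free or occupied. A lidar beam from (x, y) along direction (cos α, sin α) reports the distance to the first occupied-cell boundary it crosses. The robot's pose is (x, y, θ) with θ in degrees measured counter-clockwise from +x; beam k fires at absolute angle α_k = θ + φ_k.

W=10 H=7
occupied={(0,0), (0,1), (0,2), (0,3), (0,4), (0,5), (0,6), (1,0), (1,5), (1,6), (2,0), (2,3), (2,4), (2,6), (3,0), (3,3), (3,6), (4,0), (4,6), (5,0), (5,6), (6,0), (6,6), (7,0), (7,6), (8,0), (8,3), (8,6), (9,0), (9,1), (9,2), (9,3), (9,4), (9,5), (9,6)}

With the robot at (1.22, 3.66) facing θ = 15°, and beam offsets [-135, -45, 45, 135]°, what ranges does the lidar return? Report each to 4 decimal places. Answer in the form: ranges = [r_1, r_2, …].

ranges = [0.4400, 0.9007, 1.5473, 0.2540]

beam 1: φ=-135°, α=240°
  d=(-0.5000,-0.8660)  start (1,3)  tX=0.4400 tY=0.7621  stride 1/|dx|=2.0000 1/|dy|=1.1547
    cross x-line → (0,3), t=0.4400 (wall)
  → r_1 = 0.4400
beam 2: φ=-45°, α=330°
  d=(0.8660,-0.5000)  start (1,3)  tX=0.9007 tY=1.3200  stride 1/|dx|=1.1547 1/|dy|=2.0000
    cross x-line → (2,3), t=0.9007 (wall)
  → r_2 = 0.9007
beam 3: φ=45°, α=60°
  d=(0.5000,0.8660)  start (1,3)  tX=1.5600 tY=0.3926  stride 1/|dx|=2.0000 1/|dy|=1.1547
    cross y-line → (1,4), t=0.3926
    cross y-line → (1,5), t=1.5473 (wall)
  → r_3 = 1.5473
beam 4: φ=135°, α=150°
  d=(-0.8660,0.5000)  start (1,3)  tX=0.2540 tY=0.6800  stride 1/|dx|=1.1547 1/|dy|=2.0000
    cross x-line → (0,3), t=0.2540 (wall)
  → r_4 = 0.2540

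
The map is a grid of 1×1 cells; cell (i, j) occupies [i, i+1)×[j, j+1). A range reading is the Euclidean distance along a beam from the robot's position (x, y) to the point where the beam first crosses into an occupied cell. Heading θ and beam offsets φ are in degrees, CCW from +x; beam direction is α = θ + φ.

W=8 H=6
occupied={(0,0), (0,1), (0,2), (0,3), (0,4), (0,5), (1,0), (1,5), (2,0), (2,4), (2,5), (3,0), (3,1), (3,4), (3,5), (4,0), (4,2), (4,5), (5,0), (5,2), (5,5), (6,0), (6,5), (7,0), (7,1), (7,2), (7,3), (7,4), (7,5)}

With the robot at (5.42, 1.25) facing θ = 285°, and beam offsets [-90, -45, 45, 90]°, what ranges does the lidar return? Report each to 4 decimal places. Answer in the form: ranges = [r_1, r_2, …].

beam 1: φ=-90°, α=195°
  d=(-0.9659,-0.2588)  start (5,1)  tX=0.4348 tY=0.9659  stride 1/|dx|=1.0353 1/|dy|=3.8637
    cross x-line → (4,1), t=0.4348
    cross y-line → (4,0), t=0.9659 (wall)
  → r_1 = 0.9659
beam 2: φ=-45°, α=240°
  d=(-0.5000,-0.8660)  start (5,1)  tX=0.8400 tY=0.2887  stride 1/|dx|=2.0000 1/|dy|=1.1547
    cross y-line → (5,0), t=0.2887 (wall)
  → r_2 = 0.2887
beam 3: φ=45°, α=330°
  d=(0.8660,-0.5000)  start (5,1)  tX=0.6697 tY=0.5000  stride 1/|dx|=1.1547 1/|dy|=2.0000
    cross y-line → (5,0), t=0.5000 (wall)
  → r_3 = 0.5000
beam 4: φ=90°, α=15°
  d=(0.9659,0.2588)  start (5,1)  tX=0.6005 tY=2.8978  stride 1/|dx|=1.0353 1/|dy|=3.8637
    cross x-line → (6,1), t=0.6005
    cross x-line → (7,1), t=1.6357 (wall)
  → r_4 = 1.6357

ranges = [0.9659, 0.2887, 0.5000, 1.6357]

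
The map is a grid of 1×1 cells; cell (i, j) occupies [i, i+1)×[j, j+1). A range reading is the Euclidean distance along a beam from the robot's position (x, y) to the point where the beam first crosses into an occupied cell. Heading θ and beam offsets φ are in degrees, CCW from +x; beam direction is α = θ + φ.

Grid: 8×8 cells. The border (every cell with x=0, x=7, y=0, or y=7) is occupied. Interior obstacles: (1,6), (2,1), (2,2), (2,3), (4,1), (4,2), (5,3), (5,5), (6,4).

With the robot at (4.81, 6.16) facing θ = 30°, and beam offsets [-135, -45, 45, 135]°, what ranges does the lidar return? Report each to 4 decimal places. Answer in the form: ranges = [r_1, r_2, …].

beam 1: φ=-135°, α=255°
  d=(-0.2588,-0.9659)  start (4,6)  tX=3.1296 tY=0.1656  stride 1/|dx|=3.8637 1/|dy|=1.0353
    cross y-line → (4,5), t=0.1656
    cross y-line → (4,4), t=1.2009
    cross y-line → (4,3), t=2.2362
    cross x-line → (3,3), t=3.1296
    cross y-line → (3,2), t=3.2715
    cross y-line → (3,1), t=4.3067
    cross y-line → (3,0), t=5.3420 (wall)
  → r_1 = 5.3420
beam 2: φ=-45°, α=345°
  d=(0.9659,-0.2588)  start (4,6)  tX=0.1967 tY=0.6182  stride 1/|dx|=1.0353 1/|dy|=3.8637
    cross x-line → (5,6), t=0.1967
    cross y-line → (5,5), t=0.6182 (wall)
  → r_2 = 0.6182
beam 3: φ=45°, α=75°
  d=(0.2588,0.9659)  start (4,6)  tX=0.7341 tY=0.8696  stride 1/|dx|=3.8637 1/|dy|=1.0353
    cross x-line → (5,6), t=0.7341
    cross y-line → (5,7), t=0.8696 (wall)
  → r_3 = 0.8696
beam 4: φ=135°, α=165°
  d=(-0.9659,0.2588)  start (4,6)  tX=0.8386 tY=3.2455  stride 1/|dx|=1.0353 1/|dy|=3.8637
    cross x-line → (3,6), t=0.8386
    cross x-line → (2,6), t=1.8738
    cross x-line → (1,6), t=2.9091 (wall)
  → r_4 = 2.9091

ranges = [5.3420, 0.6182, 0.8696, 2.9091]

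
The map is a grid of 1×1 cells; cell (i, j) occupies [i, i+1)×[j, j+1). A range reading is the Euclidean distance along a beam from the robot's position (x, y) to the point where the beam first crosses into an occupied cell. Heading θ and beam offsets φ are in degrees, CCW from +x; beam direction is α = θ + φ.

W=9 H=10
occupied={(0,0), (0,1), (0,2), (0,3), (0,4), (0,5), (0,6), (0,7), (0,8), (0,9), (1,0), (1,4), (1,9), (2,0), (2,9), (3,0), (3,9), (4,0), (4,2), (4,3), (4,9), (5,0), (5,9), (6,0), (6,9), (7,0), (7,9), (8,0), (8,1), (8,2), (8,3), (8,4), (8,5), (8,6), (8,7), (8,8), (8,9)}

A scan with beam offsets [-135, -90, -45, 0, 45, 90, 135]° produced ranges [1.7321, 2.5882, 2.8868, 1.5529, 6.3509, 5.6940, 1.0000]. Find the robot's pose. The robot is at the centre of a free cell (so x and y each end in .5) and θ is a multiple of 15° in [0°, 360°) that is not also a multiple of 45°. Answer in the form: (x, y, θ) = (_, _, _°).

Enumerate (i+0.5, j+0.5, θ) over the 53 free cells and 16 admissible headings. For each, cast all 7 beams and compare to the given ranges.
  (4.5, 4.5, 150°): beam 1 = 3.6235 ≠ 1.7321 ✗
  (5.5, 5.5, 15°): beam 2 = 4.6587 ≠ 2.5882 ✗
  (3.5, 7.5, 285°): beam 1 = 2.8868 ≠ 1.7321 ✗
  (2.5, 1.5, 240°): beam 1 = 2.5882 ≠ 1.7321 ✗
  …
  (2.5, 3.5, 345°): r_1=1.7321, r_2=2.5882, r_3=2.8868, r_4=1.5529, r_5=6.3509, r_6=5.6940, r_7=1.0000 — all match ✓
Unique over the lattice → pose = (2.5, 3.5, 345°).

(x, y, θ) = (2.5, 3.5, 345°)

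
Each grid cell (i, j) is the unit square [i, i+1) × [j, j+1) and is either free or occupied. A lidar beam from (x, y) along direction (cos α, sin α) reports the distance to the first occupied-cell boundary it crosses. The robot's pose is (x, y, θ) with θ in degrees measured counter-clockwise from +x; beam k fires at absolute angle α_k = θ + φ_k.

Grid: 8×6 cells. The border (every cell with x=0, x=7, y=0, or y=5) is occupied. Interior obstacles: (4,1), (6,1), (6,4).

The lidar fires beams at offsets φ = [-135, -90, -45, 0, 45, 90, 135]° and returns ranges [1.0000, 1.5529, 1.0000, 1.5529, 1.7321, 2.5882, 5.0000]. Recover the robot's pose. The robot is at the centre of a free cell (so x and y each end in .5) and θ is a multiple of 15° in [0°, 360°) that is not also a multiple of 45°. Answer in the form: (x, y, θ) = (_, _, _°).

Enumerate (i+0.5, j+0.5, θ) over the 21 free cells and 16 admissible headings. For each, cast all 7 beams and compare to the given ranges.
  (4.5, 3.5, 60°): beam 1 = 1.5529 ≠ 1.0000 ✗
  (5.5, 4.5, 210°): beam 1 = 0.5176 ≠ 1.0000 ✗
  (6.5, 3.5, 30°): beam 1 = 1.5529 ≠ 1.0000 ✗
  (2.5, 1.5, 165°): beam 1 = 5.0000 ≠ 1.0000 ✗
  (1.5, 1.5, 150°): beam 1 = 5.6940 ≠ 1.0000 ✗
  …
  (5.5, 2.5, 15°): r_1=1.0000, r_2=1.5529, r_3=1.0000, r_4=1.5529, r_5=1.7321, r_6=2.5882, r_7=5.0000 — all match ✓
Unique over the lattice → pose = (5.5, 2.5, 15°).

(x, y, θ) = (5.5, 2.5, 15°)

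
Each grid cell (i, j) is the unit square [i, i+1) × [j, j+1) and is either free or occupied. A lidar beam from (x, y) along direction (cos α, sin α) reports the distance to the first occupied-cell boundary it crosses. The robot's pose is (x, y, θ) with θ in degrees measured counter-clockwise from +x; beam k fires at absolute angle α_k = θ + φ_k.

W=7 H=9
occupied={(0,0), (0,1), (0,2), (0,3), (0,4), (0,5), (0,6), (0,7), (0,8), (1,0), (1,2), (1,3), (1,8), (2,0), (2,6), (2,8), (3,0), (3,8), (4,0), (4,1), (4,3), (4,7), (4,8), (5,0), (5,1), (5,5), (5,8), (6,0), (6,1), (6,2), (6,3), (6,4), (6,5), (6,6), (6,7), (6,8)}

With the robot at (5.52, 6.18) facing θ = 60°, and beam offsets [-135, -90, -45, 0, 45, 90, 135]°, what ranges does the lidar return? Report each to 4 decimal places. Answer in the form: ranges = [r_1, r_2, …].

beam 1: φ=-135°, α=285°
  direction (0.2588, -0.9659); cell (5,6); t to first gridline: x 1.8546, y 0.1863 (then +3.8637 / +1.0353)
    (5,5) via y @ 0.1863  # hit
  → r_1 = 0.1863
beam 2: φ=-90°, α=330°
  direction (0.8660, -0.5000); cell (5,6); t to first gridline: x 0.5543, y 0.3600 (then +1.1547 / +2.0000)
    (5,5) via y @ 0.3600  # hit
  → r_2 = 0.3600
beam 3: φ=-45°, α=15°
  direction (0.9659, 0.2588); cell (5,6); t to first gridline: x 0.4969, y 3.1682 (then +1.0353 / +3.8637)
    (6,6) via x @ 0.4969  # hit
  → r_3 = 0.4969
beam 4: φ=0°, α=60°
  direction (0.5000, 0.8660); cell (5,6); t to first gridline: x 0.9600, y 0.9469 (then +2.0000 / +1.1547)
    (5,7) via y @ 0.9469
    (6,7) via x @ 0.9600  # hit
  → r_4 = 0.9600
beam 5: φ=45°, α=105°
  direction (-0.2588, 0.9659); cell (5,6); t to first gridline: x 2.0091, y 0.8489 (then +3.8637 / +1.0353)
    (5,7) via y @ 0.8489
    (5,8) via y @ 1.8842  # hit
  → r_5 = 1.8842
beam 6: φ=90°, α=150°
  direction (-0.8660, 0.5000); cell (5,6); t to first gridline: x 0.6004, y 1.6400 (then +1.1547 / +2.0000)
    (4,6) via x @ 0.6004
    (4,7) via y @ 1.6400  # hit
  → r_6 = 1.6400
beam 7: φ=135°, α=195°
  direction (-0.9659, -0.2588); cell (5,6); t to first gridline: x 0.5383, y 0.6955 (then +1.0353 / +3.8637)
    (4,6) via x @ 0.5383
    (4,5) via y @ 0.6955
    (3,5) via x @ 1.5736
    (2,5) via x @ 2.6089
    (1,5) via x @ 3.6442
    (1,4) via y @ 4.5592
    (0,4) via x @ 4.6794  # hit
  → r_7 = 4.6794

ranges = [0.1863, 0.3600, 0.4969, 0.9600, 1.8842, 1.6400, 4.6794]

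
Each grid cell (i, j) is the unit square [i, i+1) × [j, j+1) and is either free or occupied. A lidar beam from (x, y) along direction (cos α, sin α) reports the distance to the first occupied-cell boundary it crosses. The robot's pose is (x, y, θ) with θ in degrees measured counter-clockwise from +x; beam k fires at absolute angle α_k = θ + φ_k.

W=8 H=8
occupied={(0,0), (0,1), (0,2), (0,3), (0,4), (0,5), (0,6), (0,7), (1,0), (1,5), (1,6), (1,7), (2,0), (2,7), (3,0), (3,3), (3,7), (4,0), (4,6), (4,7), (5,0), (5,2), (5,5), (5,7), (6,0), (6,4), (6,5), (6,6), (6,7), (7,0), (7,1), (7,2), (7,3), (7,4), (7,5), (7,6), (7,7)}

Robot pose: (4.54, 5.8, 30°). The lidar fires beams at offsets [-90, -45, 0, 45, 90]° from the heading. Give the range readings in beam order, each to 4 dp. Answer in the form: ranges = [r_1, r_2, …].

ranges = [0.9200, 0.4762, 0.4000, 0.2071, 0.2309]

beam 1: φ=-90°, α=300°
  direction (0.5000, -0.8660); cell (4,5); t to first gridline: x 0.9200, y 0.9238 (then +2.0000 / +1.1547)
    (5,5) via x @ 0.9200  # hit
  → r_1 = 0.9200
beam 2: φ=-45°, α=345°
  direction (0.9659, -0.2588); cell (4,5); t to first gridline: x 0.4762, y 3.0910 (then +1.0353 / +3.8637)
    (5,5) via x @ 0.4762  # hit
  → r_2 = 0.4762
beam 3: φ=0°, α=30°
  direction (0.8660, 0.5000); cell (4,5); t to first gridline: x 0.5312, y 0.4000 (then +1.1547 / +2.0000)
    (4,6) via y @ 0.4000  # hit
  → r_3 = 0.4000
beam 4: φ=45°, α=75°
  direction (0.2588, 0.9659); cell (4,5); t to first gridline: x 1.7773, y 0.2071 (then +3.8637 / +1.0353)
    (4,6) via y @ 0.2071  # hit
  → r_4 = 0.2071
beam 5: φ=90°, α=120°
  direction (-0.5000, 0.8660); cell (4,5); t to first gridline: x 1.0800, y 0.2309 (then +2.0000 / +1.1547)
    (4,6) via y @ 0.2309  # hit
  → r_5 = 0.2309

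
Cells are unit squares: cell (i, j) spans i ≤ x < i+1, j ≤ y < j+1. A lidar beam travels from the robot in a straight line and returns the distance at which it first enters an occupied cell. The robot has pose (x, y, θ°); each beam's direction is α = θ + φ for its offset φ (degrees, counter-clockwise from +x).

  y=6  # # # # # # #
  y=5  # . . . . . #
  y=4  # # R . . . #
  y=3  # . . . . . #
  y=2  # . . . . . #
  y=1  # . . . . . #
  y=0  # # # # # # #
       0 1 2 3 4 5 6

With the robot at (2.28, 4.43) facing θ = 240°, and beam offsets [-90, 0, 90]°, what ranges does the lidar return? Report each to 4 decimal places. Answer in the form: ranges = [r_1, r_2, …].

beam 1: φ=-90°, α=150°
  dir = (cos 150°, sin 150°) = (-0.8660, 0.5000); from cell (2,4)
  next x-line at t=0.3233, next y-line at t=1.1400; Δt_x=1.1547, Δt_y=2.0000
    x: enter (1,4) at t=0.3233 ← occupied
  → r_1 = 0.3233
beam 2: φ=0°, α=240°
  dir = (cos 240°, sin 240°) = (-0.5000, -0.8660); from cell (2,4)
  next x-line at t=0.5600, next y-line at t=0.4965; Δt_x=2.0000, Δt_y=1.1547
    y: enter (2,3) at t=0.4965
    x: enter (1,3) at t=0.5600
    y: enter (1,2) at t=1.6512
    x: enter (0,2) at t=2.5600 ← occupied
  → r_2 = 2.5600
beam 3: φ=90°, α=330°
  dir = (cos 330°, sin 330°) = (0.8660, -0.5000); from cell (2,4)
  next x-line at t=0.8314, next y-line at t=0.8600; Δt_x=1.1547, Δt_y=2.0000
    x: enter (3,4) at t=0.8314
    y: enter (3,3) at t=0.8600
    x: enter (4,3) at t=1.9861
    y: enter (4,2) at t=2.8600
    x: enter (5,2) at t=3.1408
    x: enter (6,2) at t=4.2955 ← occupied
  → r_3 = 4.2955

ranges = [0.3233, 2.5600, 4.2955]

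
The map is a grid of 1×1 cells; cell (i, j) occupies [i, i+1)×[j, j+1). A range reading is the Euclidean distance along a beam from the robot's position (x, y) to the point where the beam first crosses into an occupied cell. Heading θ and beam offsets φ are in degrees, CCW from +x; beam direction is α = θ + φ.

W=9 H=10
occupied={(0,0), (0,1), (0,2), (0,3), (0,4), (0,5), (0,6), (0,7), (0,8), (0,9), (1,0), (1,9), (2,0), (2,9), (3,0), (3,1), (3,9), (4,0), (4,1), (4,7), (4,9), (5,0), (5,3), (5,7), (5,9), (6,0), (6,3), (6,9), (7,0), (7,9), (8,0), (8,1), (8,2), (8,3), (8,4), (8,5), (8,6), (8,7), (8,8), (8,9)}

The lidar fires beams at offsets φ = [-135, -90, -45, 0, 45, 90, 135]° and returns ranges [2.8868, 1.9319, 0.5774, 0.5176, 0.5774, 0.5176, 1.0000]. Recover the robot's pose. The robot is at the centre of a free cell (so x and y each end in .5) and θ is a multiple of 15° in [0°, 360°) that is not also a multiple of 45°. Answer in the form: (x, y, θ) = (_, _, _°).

(x, y, θ) = (1.5, 8.5, 105°)

The pose lattice has 50·16 = 800 candidates. Test each by forward raycasting.
  (1.5, 2.5, 195°): beam 1 = 5.1962 ≠ 2.8868 ✗
  (5.5, 1.5, 285°): beam 1 = 0.5774 ≠ 2.8868 ✗
  (5.5, 5.5, 330°): beam 1 = 4.6587 ≠ 2.8868 ✗
  (1.5, 4.5, 345°): beam 1 = 0.5774 ≠ 2.8868 ✗
  …
  (1.5, 8.5, 105°): r_1=2.8868, r_2=1.9319, r_3=0.5774, r_4=0.5176, r_5=0.5774, r_6=0.5176, r_7=1.0000 — all match ✓
Unique over the lattice → pose = (1.5, 8.5, 105°).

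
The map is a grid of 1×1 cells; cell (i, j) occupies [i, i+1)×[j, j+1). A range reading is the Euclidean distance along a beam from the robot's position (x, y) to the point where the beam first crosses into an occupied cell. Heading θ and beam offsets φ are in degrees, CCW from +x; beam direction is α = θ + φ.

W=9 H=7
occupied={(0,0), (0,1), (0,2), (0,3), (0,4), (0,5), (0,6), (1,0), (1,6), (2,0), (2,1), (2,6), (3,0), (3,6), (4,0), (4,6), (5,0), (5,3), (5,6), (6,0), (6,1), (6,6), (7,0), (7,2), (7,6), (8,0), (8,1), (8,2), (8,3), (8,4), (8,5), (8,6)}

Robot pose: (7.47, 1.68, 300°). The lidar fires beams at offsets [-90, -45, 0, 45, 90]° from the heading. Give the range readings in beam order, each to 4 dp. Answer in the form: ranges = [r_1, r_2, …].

ranges = [0.5427, 0.7040, 0.7852, 0.5487, 0.6120]

beam 1: φ=-90°, α=210°
  dir = (cos 210°, sin 210°) = (-0.8660, -0.5000); from cell (7,1)
  next x-line at t=0.5427, next y-line at t=1.3600; Δt_x=1.1547, Δt_y=2.0000
    x: enter (6,1) at t=0.5427 ← occupied
  → r_1 = 0.5427
beam 2: φ=-45°, α=255°
  dir = (cos 255°, sin 255°) = (-0.2588, -0.9659); from cell (7,1)
  next x-line at t=1.8159, next y-line at t=0.7040; Δt_x=3.8637, Δt_y=1.0353
    y: enter (7,0) at t=0.7040 ← occupied
  → r_2 = 0.7040
beam 3: φ=0°, α=300°
  dir = (cos 300°, sin 300°) = (0.5000, -0.8660); from cell (7,1)
  next x-line at t=1.0600, next y-line at t=0.7852; Δt_x=2.0000, Δt_y=1.1547
    y: enter (7,0) at t=0.7852 ← occupied
  → r_3 = 0.7852
beam 4: φ=45°, α=345°
  dir = (cos 345°, sin 345°) = (0.9659, -0.2588); from cell (7,1)
  next x-line at t=0.5487, next y-line at t=2.6273; Δt_x=1.0353, Δt_y=3.8637
    x: enter (8,1) at t=0.5487 ← occupied
  → r_4 = 0.5487
beam 5: φ=90°, α=30°
  dir = (cos 30°, sin 30°) = (0.8660, 0.5000); from cell (7,1)
  next x-line at t=0.6120, next y-line at t=0.6400; Δt_x=1.1547, Δt_y=2.0000
    x: enter (8,1) at t=0.6120 ← occupied
  → r_5 = 0.6120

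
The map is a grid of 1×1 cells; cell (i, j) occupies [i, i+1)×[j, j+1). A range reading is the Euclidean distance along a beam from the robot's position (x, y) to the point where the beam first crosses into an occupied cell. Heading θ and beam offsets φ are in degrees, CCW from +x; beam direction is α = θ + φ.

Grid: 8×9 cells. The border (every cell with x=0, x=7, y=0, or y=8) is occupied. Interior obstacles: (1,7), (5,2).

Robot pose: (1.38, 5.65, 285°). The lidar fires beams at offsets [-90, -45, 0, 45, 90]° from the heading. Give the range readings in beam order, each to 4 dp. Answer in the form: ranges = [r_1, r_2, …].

beam 1: φ=-90°, α=195°
  direction (-0.9659, -0.2588); cell (1,5); t to first gridline: x 0.3934, y 2.5114 (then +1.0353 / +3.8637)
    (0,5) via x @ 0.3934  # hit
  → r_1 = 0.3934
beam 2: φ=-45°, α=240°
  direction (-0.5000, -0.8660); cell (1,5); t to first gridline: x 0.7600, y 0.7506 (then +2.0000 / +1.1547)
    (1,4) via y @ 0.7506
    (0,4) via x @ 0.7600  # hit
  → r_2 = 0.7600
beam 3: φ=0°, α=285°
  direction (0.2588, -0.9659); cell (1,5); t to first gridline: x 2.3955, y 0.6729 (then +3.8637 / +1.0353)
    (1,4) via y @ 0.6729
    (1,3) via y @ 1.7082
    (2,3) via x @ 2.3955
    (2,2) via y @ 2.7435
    (2,1) via y @ 3.7788
    (2,0) via y @ 4.8140  # hit
  → r_3 = 4.8140
beam 4: φ=45°, α=330°
  direction (0.8660, -0.5000); cell (1,5); t to first gridline: x 0.7159, y 1.3000 (then +1.1547 / +2.0000)
    (2,5) via x @ 0.7159
    (2,4) via y @ 1.3000
    (3,4) via x @ 1.8706
    (4,4) via x @ 3.0253
    (4,3) via y @ 3.3000
    (5,3) via x @ 4.1800
    (5,2) via y @ 5.3000  # hit
  → r_4 = 5.3000
beam 5: φ=90°, α=15°
  direction (0.9659, 0.2588); cell (1,5); t to first gridline: x 0.6419, y 1.3523 (then +1.0353 / +3.8637)
    (2,5) via x @ 0.6419
    (2,6) via y @ 1.3523
    (3,6) via x @ 1.6771
    (4,6) via x @ 2.7124
    (5,6) via x @ 3.7477
    (6,6) via x @ 4.7830
    (6,7) via y @ 5.2160
    (7,7) via x @ 5.8183  # hit
  → r_5 = 5.8183

ranges = [0.3934, 0.7600, 4.8140, 5.3000, 5.8183]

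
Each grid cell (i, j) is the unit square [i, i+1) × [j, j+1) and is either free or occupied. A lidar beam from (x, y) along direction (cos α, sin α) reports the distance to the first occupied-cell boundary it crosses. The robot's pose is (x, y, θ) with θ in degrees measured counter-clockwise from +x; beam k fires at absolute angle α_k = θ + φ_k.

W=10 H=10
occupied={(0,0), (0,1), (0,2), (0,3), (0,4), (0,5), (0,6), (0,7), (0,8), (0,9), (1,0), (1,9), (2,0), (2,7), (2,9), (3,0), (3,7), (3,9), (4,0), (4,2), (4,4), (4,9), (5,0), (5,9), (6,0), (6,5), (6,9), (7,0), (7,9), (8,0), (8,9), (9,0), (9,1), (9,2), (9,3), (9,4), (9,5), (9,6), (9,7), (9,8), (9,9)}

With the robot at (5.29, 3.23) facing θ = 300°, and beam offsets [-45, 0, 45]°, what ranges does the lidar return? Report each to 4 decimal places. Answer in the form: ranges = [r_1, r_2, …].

ranges = [1.1205, 2.5750, 3.8409]

beam 1: φ=-45°, α=255°
  d=(-0.2588,-0.9659)  start (5,3)  tX=1.1205 tY=0.2381  stride 1/|dx|=3.8637 1/|dy|=1.0353
    cross y-line → (5,2), t=0.2381
    cross x-line → (4,2), t=1.1205 (wall)
  → r_1 = 1.1205
beam 2: φ=0°, α=300°
  d=(0.5000,-0.8660)  start (5,3)  tX=1.4200 tY=0.2656  stride 1/|dx|=2.0000 1/|dy|=1.1547
    cross y-line → (5,2), t=0.2656
    cross x-line → (6,2), t=1.4200
    cross y-line → (6,1), t=1.4203
    cross y-line → (6,0), t=2.5750 (wall)
  → r_2 = 2.5750
beam 3: φ=45°, α=345°
  d=(0.9659,-0.2588)  start (5,3)  tX=0.7350 tY=0.8887  stride 1/|dx|=1.0353 1/|dy|=3.8637
    cross x-line → (6,3), t=0.7350
    cross y-line → (6,2), t=0.8887
    cross x-line → (7,2), t=1.7703
    cross x-line → (8,2), t=2.8056
    cross x-line → (9,2), t=3.8409 (wall)
  → r_3 = 3.8409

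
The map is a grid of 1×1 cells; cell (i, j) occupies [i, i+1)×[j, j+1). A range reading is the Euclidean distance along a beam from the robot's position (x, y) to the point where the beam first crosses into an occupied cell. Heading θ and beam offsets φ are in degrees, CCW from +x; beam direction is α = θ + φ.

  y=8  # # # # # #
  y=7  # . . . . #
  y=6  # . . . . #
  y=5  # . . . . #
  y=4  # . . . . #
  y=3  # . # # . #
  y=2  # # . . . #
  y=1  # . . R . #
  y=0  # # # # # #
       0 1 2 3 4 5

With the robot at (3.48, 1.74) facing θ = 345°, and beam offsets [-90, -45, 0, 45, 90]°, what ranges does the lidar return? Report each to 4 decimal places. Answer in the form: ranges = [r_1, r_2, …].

beam 1: φ=-90°, α=255°
  dir = (cos 255°, sin 255°) = (-0.2588, -0.9659); from cell (3,1)
  next x-line at t=1.8546, next y-line at t=0.7661; Δt_x=3.8637, Δt_y=1.0353
    y: enter (3,0) at t=0.7661 ← occupied
  → r_1 = 0.7661
beam 2: φ=-45°, α=300°
  dir = (cos 300°, sin 300°) = (0.5000, -0.8660); from cell (3,1)
  next x-line at t=1.0400, next y-line at t=0.8545; Δt_x=2.0000, Δt_y=1.1547
    y: enter (3,0) at t=0.8545 ← occupied
  → r_2 = 0.8545
beam 3: φ=0°, α=345°
  dir = (cos 345°, sin 345°) = (0.9659, -0.2588); from cell (3,1)
  next x-line at t=0.5383, next y-line at t=2.8591; Δt_x=1.0353, Δt_y=3.8637
    x: enter (4,1) at t=0.5383
    x: enter (5,1) at t=1.5736 ← occupied
  → r_3 = 1.5736
beam 4: φ=45°, α=30°
  dir = (cos 30°, sin 30°) = (0.8660, 0.5000); from cell (3,1)
  next x-line at t=0.6004, next y-line at t=0.5200; Δt_x=1.1547, Δt_y=2.0000
    y: enter (3,2) at t=0.5200
    x: enter (4,2) at t=0.6004
    x: enter (5,2) at t=1.7551 ← occupied
  → r_4 = 1.7551
beam 5: φ=90°, α=75°
  dir = (cos 75°, sin 75°) = (0.2588, 0.9659); from cell (3,1)
  next x-line at t=2.0091, next y-line at t=0.2692; Δt_x=3.8637, Δt_y=1.0353
    y: enter (3,2) at t=0.2692
    y: enter (3,3) at t=1.3044 ← occupied
  → r_5 = 1.3044

ranges = [0.7661, 0.8545, 1.5736, 1.7551, 1.3044]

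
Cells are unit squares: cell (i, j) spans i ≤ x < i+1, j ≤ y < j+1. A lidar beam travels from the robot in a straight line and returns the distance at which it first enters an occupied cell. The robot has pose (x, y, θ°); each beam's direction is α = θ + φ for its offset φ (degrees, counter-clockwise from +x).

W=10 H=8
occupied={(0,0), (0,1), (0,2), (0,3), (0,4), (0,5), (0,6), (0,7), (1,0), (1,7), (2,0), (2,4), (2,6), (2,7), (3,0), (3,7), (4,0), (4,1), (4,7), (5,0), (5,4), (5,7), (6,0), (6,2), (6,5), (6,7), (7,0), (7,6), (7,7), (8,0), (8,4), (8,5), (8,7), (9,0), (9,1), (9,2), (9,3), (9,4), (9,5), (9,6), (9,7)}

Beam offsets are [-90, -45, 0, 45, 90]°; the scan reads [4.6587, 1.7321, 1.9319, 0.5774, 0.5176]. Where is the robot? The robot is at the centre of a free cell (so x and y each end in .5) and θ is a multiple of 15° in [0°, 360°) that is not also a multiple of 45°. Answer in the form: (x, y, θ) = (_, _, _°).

(x, y, θ) = (8.5, 1.5, 195°)

Enumerate (i+0.5, j+0.5, θ) over the 39 free cells and 16 admissible headings. For each, cast all 5 beams and compare to the given ranges.
  (2.5, 5.5, 30°): beam 1 = 0.5774 ≠ 4.6587 ✗
  (3.5, 6.5, 165°): beam 1 = 0.5176 ≠ 4.6587 ✗
  (1.5, 1.5, 255°): beam 1 = 0.5176 ≠ 4.6587 ✗
  (1.5, 2.5, 150°): beam 1 = 1.7321 ≠ 4.6587 ✗
  (1.5, 4.5, 30°): beam 1 = 4.0415 ≠ 4.6587 ✗
  …
  (8.5, 1.5, 195°): r_1=4.6587, r_2=1.7321, r_3=1.9319, r_4=0.5774, r_5=0.5176 — all match ✓
No second candidate reproduces the full scan.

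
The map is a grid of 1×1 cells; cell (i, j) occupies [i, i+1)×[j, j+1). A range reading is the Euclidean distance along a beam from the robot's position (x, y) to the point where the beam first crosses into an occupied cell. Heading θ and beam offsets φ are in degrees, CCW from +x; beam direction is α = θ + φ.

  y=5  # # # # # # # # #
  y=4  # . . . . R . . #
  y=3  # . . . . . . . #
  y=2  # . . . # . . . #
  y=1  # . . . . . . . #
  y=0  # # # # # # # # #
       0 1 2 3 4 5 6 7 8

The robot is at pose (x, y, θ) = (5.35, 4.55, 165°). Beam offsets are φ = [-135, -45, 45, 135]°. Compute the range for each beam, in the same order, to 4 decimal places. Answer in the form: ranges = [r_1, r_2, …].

beam 1: φ=-135°, α=30°
  dir = (cos 30°, sin 30°) = (0.8660, 0.5000); from cell (5,4)
  next x-line at t=0.7506, next y-line at t=0.9000; Δt_x=1.1547, Δt_y=2.0000
    x: enter (6,4) at t=0.7506
    y: enter (6,5) at t=0.9000 ← occupied
  → r_1 = 0.9000
beam 2: φ=-45°, α=120°
  dir = (cos 120°, sin 120°) = (-0.5000, 0.8660); from cell (5,4)
  next x-line at t=0.7000, next y-line at t=0.5196; Δt_x=2.0000, Δt_y=1.1547
    y: enter (5,5) at t=0.5196 ← occupied
  → r_2 = 0.5196
beam 3: φ=45°, α=210°
  dir = (cos 210°, sin 210°) = (-0.8660, -0.5000); from cell (5,4)
  next x-line at t=0.4041, next y-line at t=1.1000; Δt_x=1.1547, Δt_y=2.0000
    x: enter (4,4) at t=0.4041
    y: enter (4,3) at t=1.1000
    x: enter (3,3) at t=1.5588
    x: enter (2,3) at t=2.7135
    y: enter (2,2) at t=3.1000
    x: enter (1,2) at t=3.8682
    x: enter (0,2) at t=5.0229 ← occupied
  → r_3 = 5.0229
beam 4: φ=135°, α=300°
  dir = (cos 300°, sin 300°) = (0.5000, -0.8660); from cell (5,4)
  next x-line at t=1.3000, next y-line at t=0.6351; Δt_x=2.0000, Δt_y=1.1547
    y: enter (5,3) at t=0.6351
    x: enter (6,3) at t=1.3000
    y: enter (6,2) at t=1.7898
    y: enter (6,1) at t=2.9445
    x: enter (7,1) at t=3.3000
    y: enter (7,0) at t=4.0992 ← occupied
  → r_4 = 4.0992

ranges = [0.9000, 0.5196, 5.0229, 4.0992]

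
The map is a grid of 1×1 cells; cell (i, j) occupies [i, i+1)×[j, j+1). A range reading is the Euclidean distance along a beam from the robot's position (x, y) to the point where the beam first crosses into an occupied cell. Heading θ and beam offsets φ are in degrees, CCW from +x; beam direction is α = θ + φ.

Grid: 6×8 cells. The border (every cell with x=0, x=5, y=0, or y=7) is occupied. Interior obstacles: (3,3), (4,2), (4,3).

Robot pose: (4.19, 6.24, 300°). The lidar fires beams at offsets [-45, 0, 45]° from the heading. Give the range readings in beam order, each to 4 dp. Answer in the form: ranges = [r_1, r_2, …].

ranges = [2.3190, 1.6200, 0.8386]

beam 1: φ=-45°, α=255°
  dir = (cos 255°, sin 255°) = (-0.2588, -0.9659); from cell (4,6)
  next x-line at t=0.7341, next y-line at t=0.2485; Δt_x=3.8637, Δt_y=1.0353
    y: enter (4,5) at t=0.2485
    x: enter (3,5) at t=0.7341
    y: enter (3,4) at t=1.2837
    y: enter (3,3) at t=2.3190 ← occupied
  → r_1 = 2.3190
beam 2: φ=0°, α=300°
  dir = (cos 300°, sin 300°) = (0.5000, -0.8660); from cell (4,6)
  next x-line at t=1.6200, next y-line at t=0.2771; Δt_x=2.0000, Δt_y=1.1547
    y: enter (4,5) at t=0.2771
    y: enter (4,4) at t=1.4318
    x: enter (5,4) at t=1.6200 ← occupied
  → r_2 = 1.6200
beam 3: φ=45°, α=345°
  dir = (cos 345°, sin 345°) = (0.9659, -0.2588); from cell (4,6)
  next x-line at t=0.8386, next y-line at t=0.9273; Δt_x=1.0353, Δt_y=3.8637
    x: enter (5,6) at t=0.8386 ← occupied
  → r_3 = 0.8386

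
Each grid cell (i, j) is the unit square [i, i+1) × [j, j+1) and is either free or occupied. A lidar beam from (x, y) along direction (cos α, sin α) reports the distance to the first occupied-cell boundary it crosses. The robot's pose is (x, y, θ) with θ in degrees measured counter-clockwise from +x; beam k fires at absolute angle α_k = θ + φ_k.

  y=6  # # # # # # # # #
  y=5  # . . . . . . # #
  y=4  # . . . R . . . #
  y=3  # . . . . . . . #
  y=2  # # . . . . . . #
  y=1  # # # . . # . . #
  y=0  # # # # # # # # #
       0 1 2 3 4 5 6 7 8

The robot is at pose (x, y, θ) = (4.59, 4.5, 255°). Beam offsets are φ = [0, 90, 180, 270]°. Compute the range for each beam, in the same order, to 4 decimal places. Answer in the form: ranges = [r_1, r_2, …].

beam 1: φ=0°, α=255°
  d=(-0.2588,-0.9659)  start (4,4)  tX=2.2796 tY=0.5176  stride 1/|dx|=3.8637 1/|dy|=1.0353
    cross y-line → (4,3), t=0.5176
    cross y-line → (4,2), t=1.5529
    cross x-line → (3,2), t=2.2796
    cross y-line → (3,1), t=2.5882
    cross y-line → (3,0), t=3.6235 (wall)
  → r_1 = 3.6235
beam 2: φ=90°, α=345°
  d=(0.9659,-0.2588)  start (4,4)  tX=0.4245 tY=1.9319  stride 1/|dx|=1.0353 1/|dy|=3.8637
    cross x-line → (5,4), t=0.4245
    cross x-line → (6,4), t=1.4597
    cross y-line → (6,3), t=1.9319
    cross x-line → (7,3), t=2.4950
    cross x-line → (8,3), t=3.5303 (wall)
  → r_2 = 3.5303
beam 3: φ=180°, α=75°
  d=(0.2588,0.9659)  start (4,4)  tX=1.5841 tY=0.5176  stride 1/|dx|=3.8637 1/|dy|=1.0353
    cross y-line → (4,5), t=0.5176
    cross y-line → (4,6), t=1.5529 (wall)
  → r_3 = 1.5529
beam 4: φ=270°, α=165°
  d=(-0.9659,0.2588)  start (4,4)  tX=0.6108 tY=1.9319  stride 1/|dx|=1.0353 1/|dy|=3.8637
    cross x-line → (3,4), t=0.6108
    cross x-line → (2,4), t=1.6461
    cross y-line → (2,5), t=1.9319
    cross x-line → (1,5), t=2.6814
    cross x-line → (0,5), t=3.7166 (wall)
  → r_4 = 3.7166

ranges = [3.6235, 3.5303, 1.5529, 3.7166]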